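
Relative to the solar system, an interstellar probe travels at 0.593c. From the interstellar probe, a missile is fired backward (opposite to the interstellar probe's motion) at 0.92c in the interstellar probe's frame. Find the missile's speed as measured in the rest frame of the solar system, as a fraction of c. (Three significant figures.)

In units of c, u = (u' + v)/(1 + u'v) with u' = −0.92 and v = 0.593.
Numerator: −0.92 + 0.593 = −0.327. Denominator: 1 + (−0.92)(0.593) = 0.45444.
u = −0.327/0.45444 = −0.71957, so the speed is 0.720c.

0.720c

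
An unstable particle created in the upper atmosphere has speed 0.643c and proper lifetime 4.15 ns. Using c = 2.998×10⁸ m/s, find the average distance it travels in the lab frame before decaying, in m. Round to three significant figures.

1.04 m

β² = 0.413449, so γ = 1/√0.586551 = 1.3057.
Lab-frame lifetime: Δt = γτ = 1.3057 × 4.15 ns = 5.4187 ns.
Distance: d = vΔt = 0.643 × 2.998×10⁸ m/s × 5.4187×10^-9 s = 1.04 m.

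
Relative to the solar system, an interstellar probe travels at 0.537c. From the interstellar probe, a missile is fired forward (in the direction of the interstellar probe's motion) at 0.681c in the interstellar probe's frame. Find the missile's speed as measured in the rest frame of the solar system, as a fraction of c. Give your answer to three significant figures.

Relativistic velocity addition: u = (u' + v)/(1 + u'v/c²), with u' = 0.681c and v = 0.537c.
Numerator: 0.681 + 0.537 = 1.218. Denominator: 1 + (0.681)(0.537) = 1.365697.
u = 1.218/1.365697 = 0.89185, so the speed is 0.892c.

0.892c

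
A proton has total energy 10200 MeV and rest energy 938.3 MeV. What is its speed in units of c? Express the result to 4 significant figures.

Total energy E = γmc² gives γ = 10200/938.3 = 10.871.
Hence β = √(1 − 1/γ²) = √(1 − 0.00846177) = √0.99153823 = 0.9958.

0.9958c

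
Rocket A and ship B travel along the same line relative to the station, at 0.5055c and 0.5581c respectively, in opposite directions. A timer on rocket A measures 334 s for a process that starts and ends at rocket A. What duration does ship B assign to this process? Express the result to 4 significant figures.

598.1 s

Transform rocket A's velocity into ship B's frame: (0.5055 + 0.5581)/(1 + 0.5055·0.5581) = 1.0636/1.28211955, so the relative speed is 0.82956c.
γ for this relative speed: γ = 1/√(1 − 0.68817) = 1.7908.
Rocket A's interval is proper; time dilation gives Δt_B = γΔτ = 1.7908 × 334 s = 598.1 s.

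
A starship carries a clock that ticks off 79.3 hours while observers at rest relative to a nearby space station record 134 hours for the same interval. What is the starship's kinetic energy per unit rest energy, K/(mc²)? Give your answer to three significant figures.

From Δt = γΔτ: γ = 134/79.3 = 1.68979.
Since K = (γ−1)mc², K/(mc²) = 1.68979 − 1 = 0.690.

0.690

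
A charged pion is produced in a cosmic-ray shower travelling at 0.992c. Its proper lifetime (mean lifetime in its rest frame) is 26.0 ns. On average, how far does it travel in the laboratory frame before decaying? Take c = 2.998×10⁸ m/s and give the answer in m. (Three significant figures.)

γ = 1/√(1 − β²) = 1/√(1 − 0.984064) = 1/√0.015936 = 7.9216.
Lab-frame lifetime: Δt = γτ = 7.9216 × 26.0 ns = 205.96 ns.
Distance: d = vΔt = 0.992 × 2.998×10⁸ m/s × 2.0596×10^-7 s = 61.3 m.

61.3 m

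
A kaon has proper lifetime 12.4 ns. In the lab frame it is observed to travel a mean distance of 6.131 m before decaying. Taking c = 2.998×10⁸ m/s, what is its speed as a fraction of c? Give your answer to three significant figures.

0.855c

Lab distance = (lab lifetime)·v = γτ·βc, so βγ = d/(cτ) = 6.131/(2.998×10⁸ × 1.240×10^-8) = 1.6492.
With βγ = 1.6492: γ² = 1 + (βγ)² = 3.71986, and β = (βγ)/γ = 1.6492/1.92869 = 0.855.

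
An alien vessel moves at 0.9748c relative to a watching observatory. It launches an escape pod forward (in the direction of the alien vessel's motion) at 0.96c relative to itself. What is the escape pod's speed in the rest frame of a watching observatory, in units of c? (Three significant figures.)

Relativistic velocity addition: u = (u' + v)/(1 + u'v/c²), with u' = 0.96c and v = 0.9748c.
Numerator: 0.96 + 0.9748 = 1.9348. Denominator: 1 + (0.96)(0.9748) = 1.935808.
u = 1.9348/1.935808 = 0.99948, so the speed is 0.999c.

0.999c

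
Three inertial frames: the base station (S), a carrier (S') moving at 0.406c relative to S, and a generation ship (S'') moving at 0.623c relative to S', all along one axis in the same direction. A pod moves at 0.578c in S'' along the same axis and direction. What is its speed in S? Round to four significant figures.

0.9489c

Compose velocities in two stages. Stage 1 (into S'): u₁ = (0.578+0.623)/(1+0.578×0.623) = 0.88303.
Stage 2 (into S): u = (0.88303+0.406)/(1+0.88303×0.406) = 0.94886, so the speed is 0.9489c.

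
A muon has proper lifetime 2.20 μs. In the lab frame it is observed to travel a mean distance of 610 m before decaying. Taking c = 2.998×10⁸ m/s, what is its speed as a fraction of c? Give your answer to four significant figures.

Lab distance = (lab lifetime)·v = γτ·βc, so βγ = d/(cτ) = 610.0/(2.998×10⁸ × 2.200×10^-6) = 0.92486.
With βγ = 0.92486: γ² = 1 + (βγ)² = 1.855366, and β = (βγ)/γ = 0.92486/1.36212 = 0.6790.

0.6790c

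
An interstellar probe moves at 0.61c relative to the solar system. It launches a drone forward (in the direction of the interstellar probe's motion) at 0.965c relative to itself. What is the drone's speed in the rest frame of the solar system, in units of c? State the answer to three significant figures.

In units of c, u = (u' + v)/(1 + u'v) with u' = 0.965 and v = 0.61.
Numerator: 0.965 + 0.61 = 1.575. Denominator: 1 + (0.965)(0.61) = 1.58865.
u = 1.575/1.58865 = 0.99141, so the speed is 0.991c.

0.991c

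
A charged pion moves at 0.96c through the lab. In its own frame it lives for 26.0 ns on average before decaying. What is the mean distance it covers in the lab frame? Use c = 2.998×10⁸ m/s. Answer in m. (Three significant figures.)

γ = 1/√(1 − β²) = 1/√(1 − 0.9216) = 1/√0.0784 = 1/0.28 = 3.5714.
Lab-frame lifetime: Δt = γτ = 3.5714 × 26.0 ns = 92.856 ns.
Distance: d = vΔt = 0.96 × 2.998×10⁸ m/s × 9.2856×10^-8 s = 26.7 m.

26.7 m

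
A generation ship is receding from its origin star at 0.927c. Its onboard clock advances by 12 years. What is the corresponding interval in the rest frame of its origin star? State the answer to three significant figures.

Lorentz factor: γ = (1 − 0.859329)^(−1/2) = 2.6662.
The onboard clock measures proper time, so the interval in the rest frame of its origin star is dilated: Δt = γ·Δτ = 2.6662 × 12 years = 32.0 years.

32.0 years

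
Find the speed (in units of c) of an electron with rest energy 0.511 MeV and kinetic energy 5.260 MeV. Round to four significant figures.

0.9961c

γ = 1 + K/(mc²) = 1 + 5.260/0.511 = 11.294.
β = √(1 − 1/γ²) = √(1 − 0.00783979) = √0.99216021 = 0.9961.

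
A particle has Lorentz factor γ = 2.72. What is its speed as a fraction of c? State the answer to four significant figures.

0.9300c

β = √(1 − 1/γ²) = √(1 − 1/7.3984) = √0.864836 = 0.9300.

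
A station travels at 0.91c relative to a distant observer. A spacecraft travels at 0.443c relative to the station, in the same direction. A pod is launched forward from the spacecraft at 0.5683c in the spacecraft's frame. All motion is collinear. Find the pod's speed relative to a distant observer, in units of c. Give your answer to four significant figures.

First combine the pod and spacecraft (S''→S'): u₁ = (0.5683 + 0.443)/(1 + 0.5683×0.443) = 1.0113/1.2517569 = 0.8079.
Then combine with the station (S'→S): u = (0.8079 + 0.91)/(1 + 0.8079×0.91) = 1.7179/1.735189 = 0.99004.

0.9900c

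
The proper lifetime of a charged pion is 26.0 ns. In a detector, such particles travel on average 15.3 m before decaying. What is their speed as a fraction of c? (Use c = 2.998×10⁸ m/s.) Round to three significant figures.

0.891c

d = βγcτ ⇒ βγ = d/(cτ) = 15.30 m / (7.7948 m) = 1.9628.
β = (βγ)/√(1+(βγ)²) = 1.9628/√4.85258 = 0.891.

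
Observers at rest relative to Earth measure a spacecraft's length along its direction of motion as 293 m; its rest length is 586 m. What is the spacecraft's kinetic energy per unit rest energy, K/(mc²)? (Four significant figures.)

From L = L₀/γ: γ = 586/293 = 2.
K/(mc²) = γ − 1 = 2 − 1 = 1.000.

1.000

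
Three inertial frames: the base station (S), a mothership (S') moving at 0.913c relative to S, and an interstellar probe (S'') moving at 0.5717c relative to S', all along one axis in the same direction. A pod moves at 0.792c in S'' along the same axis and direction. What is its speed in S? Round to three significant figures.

Compose velocities in two stages. Stage 1 (into S'): u₁ = (0.792+0.5717)/(1+0.792×0.5717) = 0.93868.
Stage 2 (into S): u = (0.93868+0.913)/(1+0.93868×0.913) = 0.99713, so the speed is 0.997c.

0.997c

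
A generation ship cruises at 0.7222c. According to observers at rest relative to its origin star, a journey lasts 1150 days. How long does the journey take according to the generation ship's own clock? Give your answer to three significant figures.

β² = 0.52157284, so γ = 1/√0.47842716 = 1.4457.
The generation ship's clock runs slow as seen from its origin star, so Δτ = Δt/γ = 1150/1.4457 = 795 days.

795 days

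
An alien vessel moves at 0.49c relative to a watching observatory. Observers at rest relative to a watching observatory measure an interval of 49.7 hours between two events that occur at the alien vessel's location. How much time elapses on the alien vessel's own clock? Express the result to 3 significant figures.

43.3 hours

γ = 1/√(1 − β²) = 1/√(1 − 0.2401) = 1/√0.7599 = 1/0.871722 = 1.1472.
The alien vessel's clock runs slow as seen from a watching observatory, so Δτ = Δt/γ = 49.7/1.1472 = 43.3 hours.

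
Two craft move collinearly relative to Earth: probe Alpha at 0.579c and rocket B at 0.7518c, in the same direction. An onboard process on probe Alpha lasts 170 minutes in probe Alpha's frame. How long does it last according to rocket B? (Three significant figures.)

179 minutes

Speed of probe Alpha in rocket B's frame: u = (v_A − v_B)/(1 − v_A v_B/c²) = (0.579 − 0.7518)/(1 − 0.579×0.7518) = −0.1728/0.5647078 = −0.306; |u| = 0.306c.
γ for this relative speed: γ = 1/√(1 − 0.093636) = 1.0504.
The clock on probe Alpha records proper time, so rocket B measures Δt = γΔτ = 1.0504 × 170 = 179 minutes.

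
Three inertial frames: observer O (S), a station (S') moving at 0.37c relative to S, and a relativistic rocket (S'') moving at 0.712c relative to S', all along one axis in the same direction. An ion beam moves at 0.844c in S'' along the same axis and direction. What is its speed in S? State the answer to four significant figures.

First combine the ion beam and relativistic rocket (S''→S'): u₁ = (0.844 + 0.712)/(1 + 0.844×0.712) = 1.556/1.600928 = 0.97194.
Then combine with the station (S'→S): u = (0.97194 + 0.37)/(1 + 0.97194×0.37) = 1.34194/1.3596178 = 0.987.

0.9870c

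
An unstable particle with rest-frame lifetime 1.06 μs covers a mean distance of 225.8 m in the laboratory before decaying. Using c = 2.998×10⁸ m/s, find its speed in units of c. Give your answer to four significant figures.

Lab distance = (lab lifetime)·v = γτ·βc, so βγ = d/(cτ) = 225.8/(2.998×10⁸ × 1.060×10^-6) = 0.71054.
With βγ = 0.71054: γ² = 1 + (βγ)² = 1.504867, and β = (βγ)/γ = 0.71054/1.22673 = 0.5792.

0.5792c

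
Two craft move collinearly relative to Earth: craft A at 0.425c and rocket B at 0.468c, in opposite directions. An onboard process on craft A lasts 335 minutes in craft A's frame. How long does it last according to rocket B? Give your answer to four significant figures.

502.1 minutes

Speed of craft A in rocket B's frame: u = (v_A + v_B)/(1 + v_A v_B/c²) = (0.425 + 0.468)/(1 + 0.425×0.468) = 0.893/1.1989 = 0.74485; |u| = 0.74485c.
γ for this relative speed: γ = 1/√(1 − 0.554802) = 1.4987.
The clock on craft A records proper time, so rocket B measures Δt = γΔτ = 1.4987 × 335 = 502.1 minutes.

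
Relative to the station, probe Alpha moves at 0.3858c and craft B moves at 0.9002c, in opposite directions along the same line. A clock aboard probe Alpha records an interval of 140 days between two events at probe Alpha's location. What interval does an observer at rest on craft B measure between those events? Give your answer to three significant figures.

469 days

The velocity of probe Alpha relative to craft B is (0.3858 + 0.9002)c / (1 + 0.3858×0.9002) = 0.9545c; relative speed 0.9545c.
γ for this relative speed: γ = 1/√(1 − 0.91107) = 3.3533.
Probe Alpha's interval is proper; time dilation gives Δt_B = γΔτ = 3.3533 × 140 days = 469 days.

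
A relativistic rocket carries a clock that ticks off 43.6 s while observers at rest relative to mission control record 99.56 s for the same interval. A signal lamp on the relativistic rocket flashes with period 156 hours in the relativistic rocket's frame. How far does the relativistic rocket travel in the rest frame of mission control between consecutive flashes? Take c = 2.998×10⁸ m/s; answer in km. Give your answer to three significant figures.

3.46×10^11 km

From Δt = γΔτ: γ = 99.56/43.6 = 2.28349.
β = √(1 − 1/γ²) = 0.89901. Lab-frame period = γτ = 2.28349×156 hours = 356.22 hours. Distance = βc × γτ = 0.89901 × 2.998×10⁸ m/s × 1282392 s = 3.4563×10^14 m = 3.46×10^11 km.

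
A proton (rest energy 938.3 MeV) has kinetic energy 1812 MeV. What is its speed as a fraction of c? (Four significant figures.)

0.9400c

K = (γ−1)mc², so γ = 1 + 1812/938.3 = 2.9312.
Then v/c = √(1 − γ⁻²) = √(1 − 0.116388) = √0.883612 = 0.9400.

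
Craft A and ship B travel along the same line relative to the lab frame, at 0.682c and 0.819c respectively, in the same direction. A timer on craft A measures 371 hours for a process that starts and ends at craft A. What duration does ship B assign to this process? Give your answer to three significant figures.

390 hours

Speed of craft A in ship B's frame: u = (v_A − v_B)/(1 − v_A v_B/c²) = (0.682 − 0.819)/(1 − 0.682×0.819) = −0.137/0.441442 = −0.31035; |u| = 0.31035c.
γ for this relative speed: γ = 1/√(1 − 0.0963171) = 1.0519.
Craft A's interval is proper; time dilation gives Δt_B = γΔτ = 1.0519 × 371 hours = 390 hours.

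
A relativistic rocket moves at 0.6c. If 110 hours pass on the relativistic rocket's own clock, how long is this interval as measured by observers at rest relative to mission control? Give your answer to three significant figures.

138 hours

With β = 0.6, γ = 1/√(1 − 0.6²) = 1/√0.64 = 1.25.
Time dilation: Δt = γ·Δτ = 1.25 × 110 = 138 hours.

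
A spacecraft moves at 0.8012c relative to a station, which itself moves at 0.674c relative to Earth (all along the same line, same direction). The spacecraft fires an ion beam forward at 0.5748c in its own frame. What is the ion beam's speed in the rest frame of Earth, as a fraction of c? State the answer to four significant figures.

0.9885c

First combine the ion beam and spacecraft (S''→S'): u₁ = (0.5748 + 0.8012)/(1 + 0.5748×0.8012) = 1.376/1.46052976 = 0.94212.
Then combine with the station (S'→S): u = (0.94212 + 0.674)/(1 + 0.94212×0.674) = 1.61612/1.63498888 = 0.98846.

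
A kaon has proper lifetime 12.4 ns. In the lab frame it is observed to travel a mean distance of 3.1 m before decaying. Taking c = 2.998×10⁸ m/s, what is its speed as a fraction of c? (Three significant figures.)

d = βγcτ ⇒ βγ = d/(cτ) = 3.100 m / (3.71752 m) = 0.83389.
β = (βγ)/√(1+(βγ)²) = 0.83389/√1.695373 = 0.640.

0.640c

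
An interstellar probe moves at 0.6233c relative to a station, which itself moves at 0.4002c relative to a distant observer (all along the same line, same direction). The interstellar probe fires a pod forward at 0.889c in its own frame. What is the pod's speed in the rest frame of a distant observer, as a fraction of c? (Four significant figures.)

Compose velocities in two stages. Stage 1 (into S'): u₁ = (0.889+0.6233)/(1+0.889×0.6233) = 0.97309.
Stage 2 (into S): u = (0.97309+0.4002)/(1+0.97309×0.4002) = 0.98838, so the speed is 0.9884c.

0.9884c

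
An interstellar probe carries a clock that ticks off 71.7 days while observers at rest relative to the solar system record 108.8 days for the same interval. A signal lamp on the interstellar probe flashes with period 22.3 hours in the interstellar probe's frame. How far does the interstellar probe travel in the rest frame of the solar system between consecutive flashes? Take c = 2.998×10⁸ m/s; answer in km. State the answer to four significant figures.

2.747×10^10 km

The time-dilation ratio gives γ = 108.8/71.7 = 1.51743.
β = √(1 − 1/γ²) = 0.75214. Lab-frame period = γτ = 1.51743×22.3 hours = 33.839 hours. Distance = βc × γτ = 0.75214 × 2.998×10⁸ m/s × 121820.4 s = 2.7469×10^13 m = 2.747×10^10 km.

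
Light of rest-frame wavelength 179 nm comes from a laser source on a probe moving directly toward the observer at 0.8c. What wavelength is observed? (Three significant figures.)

59.7 nm

Relativistic Doppler for wavelength: λ_obs = λ_src · √((1−β)/(1+β)).
With β = 0.8: factor = √(0.2/1.8) = 0.33333.
λ_obs = 179 × 0.33333 = 59.7 nm.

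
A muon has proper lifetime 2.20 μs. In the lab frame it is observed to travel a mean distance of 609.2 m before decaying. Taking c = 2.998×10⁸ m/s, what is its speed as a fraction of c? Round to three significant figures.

0.679c

d = βγcτ ⇒ βγ = d/(cτ) = 609.2 m / (659.56 m) = 0.92365.
β = (βγ)/√(1+(βγ)²) = 0.92365/√1.853129 = 0.679.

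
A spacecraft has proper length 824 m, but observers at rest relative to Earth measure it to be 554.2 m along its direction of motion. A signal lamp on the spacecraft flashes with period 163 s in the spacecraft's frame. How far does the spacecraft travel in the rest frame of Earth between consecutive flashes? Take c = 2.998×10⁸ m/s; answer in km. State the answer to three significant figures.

5.38×10^7 km

γ = L₀/L = 824/554.2 = 1.48683.
β = √(1 − 1/γ²) = 0.74003. Lab-frame period = γτ = 1.48683×163 s = 242.35 s. Distance = βc × γτ = 0.74003 × 2.998×10⁸ m/s × 242.35 s = 5.3768×10^10 m = 5.38×10^7 km.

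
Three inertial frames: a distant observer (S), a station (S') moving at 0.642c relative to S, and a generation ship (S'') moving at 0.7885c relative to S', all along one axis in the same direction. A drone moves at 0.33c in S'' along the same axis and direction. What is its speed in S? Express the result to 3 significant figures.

0.974c

Apply u = (u'+v)/(1+u'v) twice. Drone in the station frame: (0.33+0.7885)/(1+0.33·0.7885) = 1.1185/1.260205 = 0.88755c.
That velocity, transformed to the rest frame of a distant observer: (0.88755+0.642)/(1+0.88755·0.642) = 1.52955/1.5698071 = 0.97436c.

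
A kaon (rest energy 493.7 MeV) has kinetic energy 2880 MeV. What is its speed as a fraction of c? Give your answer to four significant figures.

0.9892c

γ = 1 + K/(mc²) = 1 + 2880/493.7 = 6.8335.
β = √(1 − 1/γ²) = √(1 − 0.0214148) = √0.9785852 = 0.9892.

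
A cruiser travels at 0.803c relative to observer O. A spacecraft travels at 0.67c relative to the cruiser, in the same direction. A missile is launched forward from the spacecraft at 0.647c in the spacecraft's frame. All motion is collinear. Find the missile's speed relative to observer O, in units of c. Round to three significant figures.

0.991c

First combine the missile and spacecraft (S''→S'): u₁ = (0.647 + 0.67)/(1 + 0.647×0.67) = 1.317/1.43349 = 0.91874.
Then combine with the cruiser (S'→S): u = (0.91874 + 0.803)/(1 + 0.91874×0.803) = 1.72174/1.73774822 = 0.99079.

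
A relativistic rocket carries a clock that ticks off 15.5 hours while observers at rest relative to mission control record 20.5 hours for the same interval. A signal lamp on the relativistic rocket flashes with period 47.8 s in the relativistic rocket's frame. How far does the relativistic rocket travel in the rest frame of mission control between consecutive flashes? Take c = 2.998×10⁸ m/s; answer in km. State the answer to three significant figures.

γ = Δt/Δτ = 20.5/15.5 = 1.32258.
β = √(1 − 1/γ²) = 0.65446. Lab-frame period = γτ = 1.32258×47.8 s = 63.219 s. Distance = βc × γτ = 0.65446 × 2.998×10⁸ m/s × 63.219 s = 1.2404×10^10 m = 1.24×10^7 km.

1.24×10^7 km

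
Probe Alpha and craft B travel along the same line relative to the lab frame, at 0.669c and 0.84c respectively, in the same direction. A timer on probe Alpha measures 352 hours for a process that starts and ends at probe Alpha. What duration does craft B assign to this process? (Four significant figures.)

Speed of probe Alpha in craft B's frame: u = (v_A − v_B)/(1 − v_A v_B/c²) = (0.669 − 0.84)/(1 − 0.669×0.84) = −0.171/0.43804 = −0.39038; |u| = 0.39038c.
At |u| = 0.39038c, γ = (1 − 0.152397)^(−1/2) = 1.0862.
The clock on probe Alpha records proper time, so craft B measures Δt = γΔτ = 1.0862 × 352 = 382.3 hours.

382.3 hours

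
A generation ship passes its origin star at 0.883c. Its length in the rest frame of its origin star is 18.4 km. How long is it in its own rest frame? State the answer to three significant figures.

With β = 0.883, γ = 1/√(1 − 0.883²) = 1/√0.220311 = 2.1305.
Proper length: L₀ = γ·L = 2.1305 × 18.4 = 39.2 km.

39.2 km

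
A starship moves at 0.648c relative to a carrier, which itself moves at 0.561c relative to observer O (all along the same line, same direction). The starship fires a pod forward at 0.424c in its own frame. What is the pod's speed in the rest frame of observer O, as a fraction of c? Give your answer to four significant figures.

0.9526c

First combine the pod and starship (S''→S'): u₁ = (0.424 + 0.648)/(1 + 0.424×0.648) = 1.072/1.274752 = 0.84095.
Then combine with the carrier (S'→S): u = (0.84095 + 0.561)/(1 + 0.84095×0.561) = 1.40195/1.47177295 = 0.95256.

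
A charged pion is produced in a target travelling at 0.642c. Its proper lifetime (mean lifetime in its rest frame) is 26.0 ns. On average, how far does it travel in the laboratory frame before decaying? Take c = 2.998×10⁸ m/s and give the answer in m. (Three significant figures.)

6.53 m

With β = 0.642, γ = 1/√(1 − 0.642²) = 1/√0.587836 = 1.3043.
Lab-frame lifetime: Δt = γτ = 1.3043 × 26.0 ns = 33.912 ns.
Distance: d = vΔt = 0.642 × 2.998×10⁸ m/s × 3.3912×10^-8 s = 6.53 m.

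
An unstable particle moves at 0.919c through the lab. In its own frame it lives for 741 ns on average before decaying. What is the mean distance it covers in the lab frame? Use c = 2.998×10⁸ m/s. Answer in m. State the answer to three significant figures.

β² = 0.844561, so γ = 1/√0.155439 = 2.5364.
Lab-frame lifetime: Δt = γτ = 2.5364 × 741 ns = 1879.5 ns.
Distance: d = vΔt = 0.919 × 2.998×10⁸ m/s × 1.8795×10^-6 s = 518 m.

518 m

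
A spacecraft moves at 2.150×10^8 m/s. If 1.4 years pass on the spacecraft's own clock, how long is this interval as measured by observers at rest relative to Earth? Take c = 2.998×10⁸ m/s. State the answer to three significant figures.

2.01 years

β = v/c = (2.150×10^8 m/s)/(2.998×10⁸ m/s) = 0.717145.
Lorentz factor: γ = (1 − 0.514297)^(−1/2) = 1.4349.
Time dilation: Δt = γ·Δτ = 1.4349 × 1.4 = 2.01 years.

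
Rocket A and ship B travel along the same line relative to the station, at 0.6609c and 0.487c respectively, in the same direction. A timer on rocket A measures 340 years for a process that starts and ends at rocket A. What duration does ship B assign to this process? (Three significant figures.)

The velocity of rocket A relative to ship B is (0.6609 − 0.487)c / (1 − 0.6609×0.487) = 0.25644c; relative speed 0.25644c.
γ for this relative speed: γ = 1/√(1 − 0.0657615) = 1.0346.
The clock on rocket A records proper time, so ship B measures Δt = γΔτ = 1.0346 × 340 = 352 years.

352 years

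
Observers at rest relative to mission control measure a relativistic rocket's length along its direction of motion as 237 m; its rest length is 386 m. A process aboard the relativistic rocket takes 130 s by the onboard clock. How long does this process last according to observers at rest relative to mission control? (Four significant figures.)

γ = L₀/L = 386/237 = 1.62869.
Δt = γΔτ = 1.62869 × 130 = 211.7 s.

211.7 s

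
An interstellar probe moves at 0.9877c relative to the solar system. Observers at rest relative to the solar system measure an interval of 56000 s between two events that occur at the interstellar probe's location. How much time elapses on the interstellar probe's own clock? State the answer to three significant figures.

8760 s

With β = 0.9877, γ = 1/√(1 − 0.9877²) = 1/√0.02444871 = 6.3955.
The interstellar probe's clock runs slow as seen from the solar system, so Δτ = Δt/γ = 56000/6.3955 = 8760 s.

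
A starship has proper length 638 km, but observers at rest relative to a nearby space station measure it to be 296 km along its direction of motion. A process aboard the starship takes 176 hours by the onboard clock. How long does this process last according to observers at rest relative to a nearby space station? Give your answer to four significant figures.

From L = L₀/γ: γ = 638/296 = 2.15541.
The same γ dilates the second interval: 2.15541 × 176 hours = 379.4 hours.

379.4 hours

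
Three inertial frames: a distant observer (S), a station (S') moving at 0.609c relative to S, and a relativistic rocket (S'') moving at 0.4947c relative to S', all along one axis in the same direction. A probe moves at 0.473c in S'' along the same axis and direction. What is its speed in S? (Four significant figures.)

0.9429c

Compose velocities in two stages. Stage 1 (into S'): u₁ = (0.473+0.4947)/(1+0.473×0.4947) = 0.7842.
Stage 2 (into S): u = (0.7842+0.609)/(1+0.7842×0.609) = 0.94289, so the speed is 0.9429c.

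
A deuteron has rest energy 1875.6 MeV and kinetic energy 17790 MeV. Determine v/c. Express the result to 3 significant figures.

0.995

γ = 1 + K/(mc²) = 1 + 17790/1875.6 = 10.485.
β = √(1 − 1/γ²) = √(1 − 0.00909627) = √0.99090373 = 0.995.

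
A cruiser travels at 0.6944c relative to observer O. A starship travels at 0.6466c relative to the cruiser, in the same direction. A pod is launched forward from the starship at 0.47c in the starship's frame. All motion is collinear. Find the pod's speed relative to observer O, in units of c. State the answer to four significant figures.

0.9725c

Compose velocities in two stages. Stage 1 (into S'): u₁ = (0.47+0.6466)/(1+0.47×0.6466) = 0.85635.
Stage 2 (into S): u = (0.85635+0.6944)/(1+0.85635×0.6944) = 0.97247, so the speed is 0.9725c.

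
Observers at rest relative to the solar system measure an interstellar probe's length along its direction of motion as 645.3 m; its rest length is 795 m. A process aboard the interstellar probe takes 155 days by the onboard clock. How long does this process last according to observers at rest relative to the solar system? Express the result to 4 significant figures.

191.0 days

γ = L₀/L = 795/645.3 = 1.23199.
Δt = γΔτ = 1.23199 × 155 = 191.0 days.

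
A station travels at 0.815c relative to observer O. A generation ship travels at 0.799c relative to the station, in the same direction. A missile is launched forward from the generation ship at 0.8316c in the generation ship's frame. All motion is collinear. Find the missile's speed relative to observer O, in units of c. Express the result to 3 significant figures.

Apply u = (u'+v)/(1+u'v) twice. Missile in the station frame: (0.8316+0.799)/(1+0.8316·0.799) = 1.6306/1.6644484 = 0.97966c.
That velocity, transformed to the rest frame of observer O: (0.97966+0.815)/(1+0.97966·0.815) = 1.79466/1.7984229 = 0.99791c.

0.998c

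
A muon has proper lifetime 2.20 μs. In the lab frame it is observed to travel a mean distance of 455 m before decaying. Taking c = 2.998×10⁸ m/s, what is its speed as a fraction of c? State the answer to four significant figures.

0.5678c

Lab distance = (lab lifetime)·v = γτ·βc, so βγ = d/(cτ) = 455.0/(2.998×10⁸ × 2.200×10^-6) = 0.68985.
With βγ = 0.68985: γ² = 1 + (βγ)² = 1.475893, and β = (βγ)/γ = 0.68985/1.21486 = 0.5678.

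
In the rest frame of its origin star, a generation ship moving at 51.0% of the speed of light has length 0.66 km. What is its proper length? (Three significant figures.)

0.767 km

β² = 0.2601, so γ = 1/√0.7399 = 1.1626.
Proper length: L₀ = γ·L = 1.1626 × 0.66 = 0.767 km.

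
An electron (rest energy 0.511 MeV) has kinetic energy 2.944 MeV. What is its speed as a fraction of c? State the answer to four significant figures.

0.9890c

γ = 1 + K/(mc²) = 1 + 2.944/0.511 = 6.7613.
β = √(1 − 1/γ²) = √(1 − 0.0218746) = √0.9781254 = 0.9890.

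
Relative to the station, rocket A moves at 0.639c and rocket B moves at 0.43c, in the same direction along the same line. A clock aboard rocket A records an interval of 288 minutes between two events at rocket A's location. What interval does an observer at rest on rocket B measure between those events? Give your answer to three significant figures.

301 minutes

The velocity of rocket A relative to rocket B is (0.639 − 0.43)c / (1 − 0.639×0.43) = 0.28818c; relative speed 0.28818c.
γ for this relative speed: γ = 1/√(1 − 0.0830477) = 1.0443.
The clock on rocket A records proper time, so rocket B measures Δt = γΔτ = 1.0443 × 288 = 301 minutes.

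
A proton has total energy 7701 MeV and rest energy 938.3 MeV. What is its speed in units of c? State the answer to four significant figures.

Total energy E = γmc² gives γ = 7701/938.3 = 8.2074.
Hence β = √(1 − 1/γ²) = √(1 − 0.0148453) = √0.9851547 = 0.9925.

0.9925c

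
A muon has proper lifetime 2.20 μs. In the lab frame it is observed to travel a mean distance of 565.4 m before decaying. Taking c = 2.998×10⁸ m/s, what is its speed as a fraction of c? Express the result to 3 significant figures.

0.651c

d = βγcτ ⇒ βγ = d/(cτ) = 565.4 m / (659.56 m) = 0.85724.
β = (βγ)/√(1+(βγ)²) = 0.85724/√1.73486 = 0.651.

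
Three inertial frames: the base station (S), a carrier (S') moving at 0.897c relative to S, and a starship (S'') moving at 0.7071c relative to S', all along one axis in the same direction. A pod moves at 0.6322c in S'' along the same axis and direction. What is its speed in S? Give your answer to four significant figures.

0.9958c

First combine the pod and starship (S''→S'): u₁ = (0.6322 + 0.7071)/(1 + 0.6322×0.7071) = 1.3393/1.44702862 = 0.92555.
Then combine with the carrier (S'→S): u = (0.92555 + 0.897)/(1 + 0.92555×0.897) = 1.82255/1.83021835 = 0.99581.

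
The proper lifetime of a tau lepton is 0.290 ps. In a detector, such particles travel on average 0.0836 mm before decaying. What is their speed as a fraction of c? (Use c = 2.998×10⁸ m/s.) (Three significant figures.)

0.693c

Lab distance = (lab lifetime)·v = γτ·βc, so βγ = d/(cτ) = 8.360×10^-5/(2.998×10⁸ × 2.900×10^-13) = 0.96156.
With βγ = 0.96156: γ² = 1 + (βγ)² = 1.924598, and β = (βγ)/γ = 0.96156/1.3873 = 0.693.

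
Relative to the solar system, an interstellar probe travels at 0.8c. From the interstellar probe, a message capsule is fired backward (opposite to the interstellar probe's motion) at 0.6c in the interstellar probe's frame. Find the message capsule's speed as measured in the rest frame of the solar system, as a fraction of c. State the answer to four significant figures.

In units of c, u = (u' + v)/(1 + u'v) with u' = −0.6 and v = 0.8.
Numerator: −0.6 + 0.8 = 0.2. Denominator: 1 + (−0.6)(0.8) = 0.52.
u = 0.2/0.52 = 0.38462, so the speed is 0.3846c.

0.3846c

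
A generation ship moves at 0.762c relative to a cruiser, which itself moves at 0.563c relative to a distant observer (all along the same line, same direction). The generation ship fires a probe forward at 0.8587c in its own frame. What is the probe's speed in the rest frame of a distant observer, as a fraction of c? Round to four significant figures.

0.9943c

Compose velocities in two stages. Stage 1 (into S'): u₁ = (0.8587+0.762)/(1+0.8587×0.762) = 0.97967.
Stage 2 (into S): u = (0.97967+0.563)/(1+0.97967×0.563) = 0.99427, so the speed is 0.9943c.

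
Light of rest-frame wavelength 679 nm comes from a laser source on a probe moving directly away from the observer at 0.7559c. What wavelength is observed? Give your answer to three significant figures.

Relativistic Doppler for wavelength: λ_obs = λ_src · √((1+β)/(1−β)).
With β = 0.7559: factor = √(1.7559/0.2441) = 2.682.
λ_obs = 679 × 2.682 = 1820 nm.

1820 nm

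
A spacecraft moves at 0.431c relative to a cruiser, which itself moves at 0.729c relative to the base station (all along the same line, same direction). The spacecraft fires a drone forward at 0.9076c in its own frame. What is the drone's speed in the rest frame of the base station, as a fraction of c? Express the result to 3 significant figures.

First combine the drone and spacecraft (S''→S'): u₁ = (0.9076 + 0.431)/(1 + 0.9076×0.431) = 1.3386/1.3911756 = 0.96221.
Then combine with the cruiser (S'→S): u = (0.96221 + 0.729)/(1 + 0.96221×0.729) = 1.69121/1.70145109 = 0.99398.

0.994c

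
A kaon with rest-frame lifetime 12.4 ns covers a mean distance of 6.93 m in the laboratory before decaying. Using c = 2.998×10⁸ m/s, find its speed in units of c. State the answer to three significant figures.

0.881c

Lab distance = (lab lifetime)·v = γτ·βc, so βγ = d/(cτ) = 6.930/(2.998×10⁸ × 1.240×10^-8) = 1.8641.
With βγ = 1.8641: γ² = 1 + (βγ)² = 4.47487, and β = (βγ)/γ = 1.8641/2.11539 = 0.881.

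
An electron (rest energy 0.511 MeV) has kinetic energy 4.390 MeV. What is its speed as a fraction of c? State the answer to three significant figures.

0.995c

K = (γ−1)mc², so γ = 1 + 4.390/0.511 = 9.591.
Then v/c = √(1 − γ⁻²) = √(1 − 0.0108711) = √0.9891289 = 0.995.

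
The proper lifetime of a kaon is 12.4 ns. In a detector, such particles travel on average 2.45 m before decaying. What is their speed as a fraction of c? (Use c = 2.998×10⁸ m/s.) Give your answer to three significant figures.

d = βγcτ ⇒ βγ = d/(cτ) = 2.450 m / (3.71752 m) = 0.65904.
β = (βγ)/√(1+(βγ)²) = 0.65904/√1.434334 = 0.550.

0.550c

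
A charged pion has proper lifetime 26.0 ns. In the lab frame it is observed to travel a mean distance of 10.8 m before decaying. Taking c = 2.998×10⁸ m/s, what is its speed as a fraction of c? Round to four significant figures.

Let x = d/(cτ) = 10.80 m / (2.998×10⁸ m/s × 2.600×10^-8 s) = 1.3855. Since d = βγcτ, x = βγ = β/√(1−β²).
Solving: β² = x²/(1+x²) = 1.91961/2.91961 = 0.657489, so β = 0.8109.

0.8109c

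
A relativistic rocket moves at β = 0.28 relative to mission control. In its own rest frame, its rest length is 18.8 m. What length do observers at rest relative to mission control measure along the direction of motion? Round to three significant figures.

γ = 1/√(1 − β²) = 1/√(1 − 0.0784) = 1/√0.9216 = 1/0.96 = 1.0417.
Along the direction of motion the measured length is L₀/γ = 18.8/1.0417 = 18.0 m.

18.0 m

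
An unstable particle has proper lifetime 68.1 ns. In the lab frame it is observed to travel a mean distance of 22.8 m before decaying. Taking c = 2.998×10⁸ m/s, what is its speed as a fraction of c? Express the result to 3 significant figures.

0.745c

Let x = d/(cτ) = 22.80 m / (2.998×10⁸ m/s × 6.810×10^-8 s) = 1.1168. Since d = βγcτ, x = βγ = β/√(1−β²).
Solving: β² = x²/(1+x²) = 1.24724/2.24724 = 0.55501, so β = 0.745.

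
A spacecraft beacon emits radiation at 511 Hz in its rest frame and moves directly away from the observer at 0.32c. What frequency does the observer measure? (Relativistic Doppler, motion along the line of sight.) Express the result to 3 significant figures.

Relativistic Doppler (source moving away): f_obs = f_src · √((1−β)/(1+β)).
With β = 0.32: factor = √(0.68/1.32) = 0.71774.
f_obs = 511 × 0.71774 = 367 Hz.

367 Hz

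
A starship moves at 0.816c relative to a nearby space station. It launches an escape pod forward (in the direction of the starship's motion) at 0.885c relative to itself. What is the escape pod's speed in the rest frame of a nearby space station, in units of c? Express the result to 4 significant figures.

0.9877c

In units of c, u = (u' + v)/(1 + u'v) with u' = 0.885 and v = 0.816.
Numerator: 0.885 + 0.816 = 1.701. Denominator: 1 + (0.885)(0.816) = 1.72216.
u = 1.701/1.72216 = 0.98771, so the speed is 0.9877c.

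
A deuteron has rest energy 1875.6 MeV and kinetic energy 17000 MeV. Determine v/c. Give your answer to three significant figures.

0.995

γ = 1 + K/(mc²) = 1 + 17000/1875.6 = 10.064.
β = √(1 − 1/γ²) = √(1 − 0.00987322) = √0.99012678 = 0.995.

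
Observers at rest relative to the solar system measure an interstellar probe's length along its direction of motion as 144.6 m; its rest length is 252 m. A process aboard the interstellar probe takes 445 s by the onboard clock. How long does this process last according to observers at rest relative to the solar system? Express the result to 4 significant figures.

Length contraction gives γ = L₀/L = 252/144.6 = 1.74274.
The same γ dilates the second interval: 1.74274 × 445 s = 775.5 s.

775.5 s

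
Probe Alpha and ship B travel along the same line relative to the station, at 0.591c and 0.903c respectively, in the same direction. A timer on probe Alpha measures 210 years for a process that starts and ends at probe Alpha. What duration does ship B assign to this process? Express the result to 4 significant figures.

282.6 years

Speed of probe Alpha in ship B's frame: u = (v_A − v_B)/(1 − v_A v_B/c²) = (0.591 − 0.903)/(1 − 0.591×0.903) = −0.312/0.466327 = −0.66906; |u| = 0.66906c.
γ for this relative speed: γ = 1/√(1 − 0.447641) = 1.3455.
Probe Alpha's interval is proper; time dilation gives Δt_B = γΔτ = 1.3455 × 210 years = 282.6 years.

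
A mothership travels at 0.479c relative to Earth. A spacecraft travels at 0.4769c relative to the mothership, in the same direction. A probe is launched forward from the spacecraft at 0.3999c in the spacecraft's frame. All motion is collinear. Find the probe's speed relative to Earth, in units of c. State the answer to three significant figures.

0.898c

First combine the probe and spacecraft (S''→S'): u₁ = (0.3999 + 0.4769)/(1 + 0.3999×0.4769) = 0.8768/1.19071231 = 0.73637.
Then combine with the mothership (S'→S): u = (0.73637 + 0.479)/(1 + 0.73637×0.479) = 1.21537/1.35272123 = 0.89846.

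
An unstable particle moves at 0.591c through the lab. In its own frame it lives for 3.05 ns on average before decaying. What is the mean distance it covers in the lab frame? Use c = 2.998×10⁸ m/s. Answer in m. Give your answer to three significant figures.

0.670 m

γ = 1/√(1 − β²) = 1/√(1 − 0.349281) = 1/√0.650719 = 1/0.806672 = 1.2397.
Lab-frame lifetime: Δt = γτ = 1.2397 × 3.05 ns = 3.7811 ns.
Distance: d = vΔt = 0.591 × 2.998×10⁸ m/s × 3.7811×10^-9 s = 0.670 m.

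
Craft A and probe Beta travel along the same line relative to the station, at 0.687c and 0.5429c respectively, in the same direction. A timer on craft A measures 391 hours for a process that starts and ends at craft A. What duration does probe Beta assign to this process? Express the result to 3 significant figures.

Speed of craft A in probe Beta's frame: u = (v_A − v_B)/(1 − v_A v_B/c²) = (0.687 − 0.5429)/(1 − 0.687×0.5429) = 0.1441/0.6270277 = 0.22981; |u| = 0.22981c.
At |u| = 0.22981c, γ = (1 − 0.0528126)^(−1/2) = 1.0275.
Craft A's interval is proper; time dilation gives Δt_B = γΔτ = 1.0275 × 391 hours = 402 hours.

402 hours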